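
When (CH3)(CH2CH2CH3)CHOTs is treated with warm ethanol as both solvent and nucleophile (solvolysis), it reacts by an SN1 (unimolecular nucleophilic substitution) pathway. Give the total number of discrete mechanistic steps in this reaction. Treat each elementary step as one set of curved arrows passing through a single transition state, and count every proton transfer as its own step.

Step 1: Ionisation: the C–O σ-bond cleaves heterolytically; both bonding electrons depart with TsO⁻, leaving a secondary carbocation at the α-carbon.
(No 1,2-shift: no single shift to an adjacent carbon would give a more stable cation.)
Step 2: CH3CH2OH donates an oxygen lone pair into the empty p orbital of the cation, giving a protonated ether (an oxonium ion).
Step 3: Proton transfer from the O–H of the oxonium ion to a solvent molecule delivers the neutral ether.
Total: 3 elementary steps.

3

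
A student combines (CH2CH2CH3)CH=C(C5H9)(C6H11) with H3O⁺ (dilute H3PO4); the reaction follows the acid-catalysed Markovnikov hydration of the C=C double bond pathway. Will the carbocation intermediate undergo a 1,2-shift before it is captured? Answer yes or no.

The first-formed carbocation is tertiary.
No single 1,2-shift to an adjacent carbon would produce a more-substituted cation than the one already present, so no rearrangement occurs.

no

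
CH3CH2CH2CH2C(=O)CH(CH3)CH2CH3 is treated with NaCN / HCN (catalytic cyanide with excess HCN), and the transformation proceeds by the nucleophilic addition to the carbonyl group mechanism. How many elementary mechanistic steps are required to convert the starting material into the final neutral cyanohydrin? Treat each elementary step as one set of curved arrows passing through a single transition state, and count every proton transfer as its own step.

Step 1: A lone pair / filled orbital on CN⁻ attacks the electrophilic carbonyl carbon; the π(C=O) electrons shift onto oxygen, producing a tetrahedral alkoxide intermediate.
Step 2: The alkoxide is protonated in situ by undissociated HCN, yielding a cyanohydrin; the CN⁻ so formed carries on the cycle.
Total: 2 elementary steps.

2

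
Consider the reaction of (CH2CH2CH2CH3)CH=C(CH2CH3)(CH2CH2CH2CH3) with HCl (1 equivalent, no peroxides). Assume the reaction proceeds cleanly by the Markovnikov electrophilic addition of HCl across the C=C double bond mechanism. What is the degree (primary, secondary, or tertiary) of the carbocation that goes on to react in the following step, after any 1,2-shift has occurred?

Step 1: Electrophilic addition begins with the π(C=C) electrons forming a bond to the proton of HCl. Following Markovnikov's rule, the resulting cation is tertiary. The H–Cl bond breaks heterolytically, releasing Cl⁻.
No single 1,2-shift to an adjacent carbon would give a more-substituted cation, so no rearrangement occurs.

tertiary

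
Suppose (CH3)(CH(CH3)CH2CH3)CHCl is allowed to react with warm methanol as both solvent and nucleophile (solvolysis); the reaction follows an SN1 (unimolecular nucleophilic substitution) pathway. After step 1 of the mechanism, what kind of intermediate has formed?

Step 1: Ionisation: the C–Cl σ-bond cleaves heterolytically; both bonding electrons depart with Cl⁻, leaving a secondary carbocation at the α-carbon.
After step 1 the species present is a secondary carbocation.

secondary carbocation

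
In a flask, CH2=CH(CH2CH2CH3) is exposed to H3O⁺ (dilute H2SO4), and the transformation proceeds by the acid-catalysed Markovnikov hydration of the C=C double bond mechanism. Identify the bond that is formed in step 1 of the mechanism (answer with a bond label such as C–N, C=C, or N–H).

Step 1: The π electrons of the C=C bond attack a proton of H3O⁺; Markovnikov addition places the new C–H on the less-substituted alkene carbon, so the positive charge ends up on the more-substituted carbon — a secondary carbocation. H2O is released.
The bond formed in this step is the C–H bond.

C–H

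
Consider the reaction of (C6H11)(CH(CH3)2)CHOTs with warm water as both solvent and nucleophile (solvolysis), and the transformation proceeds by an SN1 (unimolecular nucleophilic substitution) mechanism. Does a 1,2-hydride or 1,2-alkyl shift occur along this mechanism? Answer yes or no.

The first-formed carbocation is secondary.
The adjacent isopropyl carbon already bears 2 other carbon substituents and has a hydrogen to migrate; after a 1,2-hydride shift from that carbon the positive charge sits on a tertiary centre.
Tertiary is more stable than secondary, so the shift occurs.

yes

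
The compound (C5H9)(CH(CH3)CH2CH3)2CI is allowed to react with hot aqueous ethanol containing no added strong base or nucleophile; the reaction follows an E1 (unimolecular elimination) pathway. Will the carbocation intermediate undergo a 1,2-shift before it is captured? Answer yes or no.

The first-formed carbocation is tertiary.
No single 1,2-shift to an adjacent carbon would produce a more-substituted cation than the one already present, so no rearrangement occurs.

no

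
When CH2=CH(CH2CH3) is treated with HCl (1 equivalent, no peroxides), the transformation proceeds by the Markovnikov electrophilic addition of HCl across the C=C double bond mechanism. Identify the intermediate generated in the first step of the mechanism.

Step 1: Electrophilic addition begins with the π(C=C) electrons forming a bond to the proton of HCl. Following Markovnikov's rule, the resulting cation is secondary. The H–Cl bond breaks heterolytically, releasing Cl⁻.
After step 1 the species present is a secondary carbocation.

secondary carbocation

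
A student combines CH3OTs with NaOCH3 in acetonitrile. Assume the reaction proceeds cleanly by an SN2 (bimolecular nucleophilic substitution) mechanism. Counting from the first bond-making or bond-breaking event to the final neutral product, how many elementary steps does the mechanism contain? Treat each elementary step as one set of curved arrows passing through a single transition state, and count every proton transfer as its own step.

1

Step 1: CH3O⁻ attacks the back face of the α-carbon while TsO⁻ departs with the C–O bonding pair — a single concerted displacement through a pentacoordinate transition state.
Total: 1 elementary step.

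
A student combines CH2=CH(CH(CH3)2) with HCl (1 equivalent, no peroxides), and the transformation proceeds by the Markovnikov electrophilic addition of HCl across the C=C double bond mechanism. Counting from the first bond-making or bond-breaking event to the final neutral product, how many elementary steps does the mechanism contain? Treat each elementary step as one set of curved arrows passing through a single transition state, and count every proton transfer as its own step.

3

Step 1: Electrophilic addition begins with the π(C=C) electrons forming a bond to the proton of HCl. Following Markovnikov's rule, the resulting cation is secondary. The H–Cl bond breaks heterolytically, releasing Cl⁻.
Step 2: A 1,2-hydride shift from the adjacent isopropyl carbon moves the positive charge from the secondary centre to an adjacent carbon, generating a more stable tertiary carbocation.
Step 3: The Cl⁻ anion donates a lone pair to the carbocation, forming the new C–Cl σ-bond and giving the neutral alkyl halide.
Total: 3 elementary steps.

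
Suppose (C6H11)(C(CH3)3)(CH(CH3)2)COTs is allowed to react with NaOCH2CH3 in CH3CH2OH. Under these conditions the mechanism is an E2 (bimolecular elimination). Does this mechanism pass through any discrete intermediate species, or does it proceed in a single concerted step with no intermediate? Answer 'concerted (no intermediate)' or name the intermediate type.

The strong base CH3CH2O⁻ removes a β-hydrogen; in the same concerted event the electrons of the breaking C–H bond form the new π(C=C) bond and the C–O σ-bond breaks, expelling TsO⁻. Anti-periplanar geometry; one transition state.
All bond changes occur in one transition state; no discrete intermediate is formed.

concerted (no intermediate)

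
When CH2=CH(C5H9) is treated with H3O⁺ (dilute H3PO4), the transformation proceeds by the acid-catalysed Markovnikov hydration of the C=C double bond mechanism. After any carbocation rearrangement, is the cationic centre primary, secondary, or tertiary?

Step 1: Electrophilic addition begins with the π(C=C) electrons forming a bond to the proton of H3O⁺. Following Markovnikov's rule, the resulting cation is secondary. H2O is released.
Step 2: Carbocation rearrangement: a 1,2-hydride shift from the adjacent cyclopentyl carbon converts the initially-formed secondary cation into the more stable tertiary cation.
The cation rearranges from secondary to tertiary via a 1,2-hydride shift from the adjacent cyclopentyl carbon; the tertiary cation is what reacts next.

tertiary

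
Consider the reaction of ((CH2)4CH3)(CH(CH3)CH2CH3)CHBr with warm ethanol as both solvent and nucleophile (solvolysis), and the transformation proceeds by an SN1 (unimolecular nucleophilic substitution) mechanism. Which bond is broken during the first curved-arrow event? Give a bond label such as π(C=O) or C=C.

C–Br

Step 1: Rate-determining heterolysis of the C–Br bond gives Br⁻ and a secondary carbocation.
The bond broken in this step is the C–Br bond.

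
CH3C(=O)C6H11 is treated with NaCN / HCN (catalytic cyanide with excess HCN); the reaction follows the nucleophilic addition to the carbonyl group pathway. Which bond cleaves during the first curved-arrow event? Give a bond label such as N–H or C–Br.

Step 1: A lone pair / filled orbital on CN⁻ attacks the electrophilic carbonyl carbon; the π(C=O) electrons shift onto oxygen, producing a tetrahedral alkoxide intermediate.
The bond broken in this step is the π(C=O) bond.

π(C=O)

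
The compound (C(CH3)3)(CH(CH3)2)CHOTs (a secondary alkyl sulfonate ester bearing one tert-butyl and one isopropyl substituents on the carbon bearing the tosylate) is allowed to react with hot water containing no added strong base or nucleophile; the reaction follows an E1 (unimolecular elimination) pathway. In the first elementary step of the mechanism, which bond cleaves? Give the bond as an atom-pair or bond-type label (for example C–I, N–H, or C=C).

C–O

Step 1: Unassisted departure of TsO⁻ (taking the C–O bonding pair) generates a secondary carbocation.
The bond broken in this step is the C–O bond.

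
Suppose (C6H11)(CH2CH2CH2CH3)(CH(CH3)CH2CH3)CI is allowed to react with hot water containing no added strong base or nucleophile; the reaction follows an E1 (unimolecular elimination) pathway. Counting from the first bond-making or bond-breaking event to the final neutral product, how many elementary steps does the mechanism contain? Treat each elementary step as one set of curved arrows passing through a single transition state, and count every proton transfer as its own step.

Step 1: Ionisation: the C–I σ-bond cleaves heterolytically; both bonding electrons depart with I⁻, leaving a tertiary carbocation at the α-carbon.
(No 1,2-shift: no single shift to an adjacent carbon would give a more stable cation.)
Step 2: Loss of a β-proton to a water molecule of the solvent: the C–H bonding pair collapses toward the cationic carbon to form the C=C π bond, yielding the alkene.
Total: 2 elementary steps.

2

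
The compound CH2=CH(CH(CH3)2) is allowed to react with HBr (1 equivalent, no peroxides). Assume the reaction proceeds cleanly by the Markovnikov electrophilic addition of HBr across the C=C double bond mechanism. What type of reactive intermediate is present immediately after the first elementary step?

Step 1: Electrophilic addition begins with the π(C=C) electrons forming a bond to the proton of HBr. Following Markovnikov's rule, the resulting cation is secondary. The H–Br bond breaks heterolytically, releasing Br⁻.
After step 1 the species present is a secondary carbocation.

secondary carbocation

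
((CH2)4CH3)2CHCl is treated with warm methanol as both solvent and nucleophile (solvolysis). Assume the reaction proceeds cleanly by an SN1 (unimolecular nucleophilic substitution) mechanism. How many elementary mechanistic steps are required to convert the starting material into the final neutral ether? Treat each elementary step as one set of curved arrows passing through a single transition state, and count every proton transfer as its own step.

3

Step 1: Rate-determining heterolysis of the C–Cl bond gives Cl⁻ and a secondary carbocation.
(No 1,2-shift: no single shift to an adjacent carbon would give a more stable cation.)
Step 2: CH3OH donates an oxygen lone pair into the empty p orbital of the cation, giving a protonated ether (an oxonium ion).
Step 3: A second solvent molecule removes the proton on oxygen, giving the neutral ether product.
Total: 3 elementary steps.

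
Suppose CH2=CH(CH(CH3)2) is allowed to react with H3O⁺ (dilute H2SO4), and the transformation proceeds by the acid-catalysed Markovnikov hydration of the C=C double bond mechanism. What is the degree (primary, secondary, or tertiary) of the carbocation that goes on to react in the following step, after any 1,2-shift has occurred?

Step 1: Electrophilic addition begins with the π(C=C) electrons forming a bond to the proton of H3O⁺. Following Markovnikov's rule, the resulting cation is secondary. H2O is released.
Step 2: A hydride (H with its bonding pair) migrates from the adjacent isopropyl carbon to the cationic centre — a 1,2-hydride shift — upgrading the secondary cation to a tertiary one.
The cation rearranges from secondary to tertiary via a 1,2-hydride shift from the adjacent isopropyl carbon; the tertiary cation is what reacts next.

tertiary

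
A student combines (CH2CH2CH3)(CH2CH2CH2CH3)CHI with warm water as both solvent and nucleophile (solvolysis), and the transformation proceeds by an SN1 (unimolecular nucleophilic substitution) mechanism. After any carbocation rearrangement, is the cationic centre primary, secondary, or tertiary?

secondary

Step 1: The C–I bond breaks with both electrons going to the iodide; I⁻ leaves and a secondary carbocation remains.
No single 1,2-shift to an adjacent carbon would give a more-substituted cation, so no rearrangement occurs.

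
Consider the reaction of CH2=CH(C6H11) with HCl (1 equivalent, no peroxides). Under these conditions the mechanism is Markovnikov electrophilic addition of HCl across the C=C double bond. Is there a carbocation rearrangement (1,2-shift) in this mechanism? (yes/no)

yes

The first-formed carbocation is secondary.
The adjacent cyclohexyl carbon already bears 2 other carbon substituents and has a hydrogen to migrate; after a 1,2-hydride shift from that carbon the positive charge sits on a tertiary centre.
Tertiary is more stable than secondary, so the shift occurs.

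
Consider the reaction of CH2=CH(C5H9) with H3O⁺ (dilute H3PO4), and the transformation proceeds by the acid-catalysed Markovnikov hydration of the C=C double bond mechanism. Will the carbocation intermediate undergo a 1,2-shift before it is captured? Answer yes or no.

yes

The first-formed carbocation is secondary.
The adjacent cyclopentyl carbon already bears 2 other carbon substituents and has a hydrogen to migrate; after a 1,2-hydride shift from that carbon the positive charge sits on a tertiary centre.
Tertiary is more stable than secondary, so the shift occurs.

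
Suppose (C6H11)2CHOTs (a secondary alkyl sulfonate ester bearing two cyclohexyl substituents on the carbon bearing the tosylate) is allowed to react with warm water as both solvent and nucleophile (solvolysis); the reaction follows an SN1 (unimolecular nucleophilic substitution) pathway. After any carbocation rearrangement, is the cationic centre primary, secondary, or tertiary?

Step 1: Unassisted departure of TsO⁻ (taking the C–O bonding pair) generates a secondary carbocation.
Step 2: Carbocation rearrangement: a 1,2-hydride shift from the adjacent cyclohexyl carbon converts the initially-formed secondary cation into the more stable tertiary cation.
The cation rearranges from secondary to tertiary via a 1,2-hydride shift from the adjacent cyclohexyl carbon; the tertiary cation is what reacts next.

tertiary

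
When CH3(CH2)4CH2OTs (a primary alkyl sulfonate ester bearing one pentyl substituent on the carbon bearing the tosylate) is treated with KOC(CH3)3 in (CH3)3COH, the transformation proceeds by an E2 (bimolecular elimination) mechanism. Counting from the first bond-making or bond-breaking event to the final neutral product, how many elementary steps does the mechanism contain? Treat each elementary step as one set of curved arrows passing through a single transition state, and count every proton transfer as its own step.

Step 1: Concerted anti-periplanar elimination: (CH3)3CO⁻ abstracts a β-H while TsO⁻ leaves, and the C–H electrons become the new C=C π bond — all in a single transition state.
Total: 1 elementary step.

1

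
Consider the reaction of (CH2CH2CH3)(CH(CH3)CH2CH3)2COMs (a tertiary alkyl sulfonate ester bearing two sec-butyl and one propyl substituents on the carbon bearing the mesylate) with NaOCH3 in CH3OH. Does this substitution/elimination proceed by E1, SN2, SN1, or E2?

Conditions: a strong base with a tertiary substrate bearing a β-hydrogen.
These conditions are the textbook signature of the E2 pathway.
A strong (often hindered) base removes a β-H in concert with loss of the leaving group — bimolecular elimination.

E2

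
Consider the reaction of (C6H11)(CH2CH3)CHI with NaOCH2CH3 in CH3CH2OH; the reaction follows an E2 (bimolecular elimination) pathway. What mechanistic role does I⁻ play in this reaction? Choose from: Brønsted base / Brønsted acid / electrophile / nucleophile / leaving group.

Step 1: In one step, CH3CH2O⁻ pulls off a β-proton, the C–I bond cleaves, and a C=C double bond forms between the α- and β-carbons (E2, anti elimination).
I⁻ departs with both electrons of the breaking σ-bond — that is the definition of a leaving group.

leaving group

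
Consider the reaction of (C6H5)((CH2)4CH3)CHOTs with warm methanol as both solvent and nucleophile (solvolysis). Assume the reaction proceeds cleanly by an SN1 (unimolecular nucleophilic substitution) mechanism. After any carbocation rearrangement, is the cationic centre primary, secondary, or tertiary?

Step 1: Rate-determining heterolysis of the C–O bond gives TsO⁻ and a secondary carbocation.
No single 1,2-shift to an adjacent carbon would give a more-substituted cation, so no rearrangement occurs.

secondary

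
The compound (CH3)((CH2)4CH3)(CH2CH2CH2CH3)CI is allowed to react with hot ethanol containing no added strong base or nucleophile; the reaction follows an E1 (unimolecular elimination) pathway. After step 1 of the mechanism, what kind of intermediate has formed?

Step 1: The C–I bond breaks with both electrons going to the iodide; I⁻ leaves and a tertiary carbocation remains.
After step 1 the species present is a tertiary carbocation.

tertiary carbocation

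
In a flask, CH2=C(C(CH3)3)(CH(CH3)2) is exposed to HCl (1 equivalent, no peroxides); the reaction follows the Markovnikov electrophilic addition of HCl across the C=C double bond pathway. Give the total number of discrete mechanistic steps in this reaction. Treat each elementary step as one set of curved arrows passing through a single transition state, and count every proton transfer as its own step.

Step 1: Protonation of the alkene by HCl: the π bond acts as the nucleophile and picks up H⁺, giving the more stable (Markovnikov) tertiary carbocation. The H–Cl bond breaks heterolytically, releasing Cl⁻.
(No 1,2-shift: no single shift to an adjacent carbon would give a more stable cation.)
Step 2: Cl⁻ captures the cation: a lone pair on Cl⁻ fills the empty p orbital, producing the alkyl halide product.
Total: 2 elementary steps.

2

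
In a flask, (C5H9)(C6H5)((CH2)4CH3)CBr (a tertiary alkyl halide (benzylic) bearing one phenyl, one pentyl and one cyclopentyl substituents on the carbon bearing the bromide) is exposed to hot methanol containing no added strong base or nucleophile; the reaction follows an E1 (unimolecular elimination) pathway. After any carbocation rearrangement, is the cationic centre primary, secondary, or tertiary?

tertiary

Step 1: Rate-determining heterolysis of the C–Br bond gives Br⁻ and a tertiary carbocation.
No single 1,2-shift to an adjacent carbon would give a more-substituted cation, so no rearrangement occurs.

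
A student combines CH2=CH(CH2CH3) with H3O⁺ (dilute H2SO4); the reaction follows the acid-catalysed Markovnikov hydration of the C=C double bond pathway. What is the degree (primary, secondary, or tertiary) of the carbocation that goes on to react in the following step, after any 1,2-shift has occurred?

secondary

Step 1: Protonation of the alkene by H3O⁺: the π bond acts as the nucleophile and picks up H⁺, giving the more stable (Markovnikov) secondary carbocation. H2O is released.
No single 1,2-shift to an adjacent carbon would give a more-substituted cation, so no rearrangement occurs.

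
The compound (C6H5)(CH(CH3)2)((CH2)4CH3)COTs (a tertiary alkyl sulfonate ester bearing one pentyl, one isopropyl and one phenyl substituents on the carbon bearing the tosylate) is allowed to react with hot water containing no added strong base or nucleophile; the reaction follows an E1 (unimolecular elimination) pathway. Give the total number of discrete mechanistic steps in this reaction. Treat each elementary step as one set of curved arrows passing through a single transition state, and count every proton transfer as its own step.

Step 1: Ionisation: the C–O σ-bond cleaves heterolytically; both bonding electrons depart with TsO⁻, leaving a tertiary carbocation at the α-carbon.
(No 1,2-shift: no single shift to an adjacent carbon would give a more stable cation.)
Step 2: A weak base (a water molecule from the solvent) removes a proton from a carbon adjacent to the cationic centre; the electrons of that C–H bond become the new π(C=C) bond, giving the alkene.
Total: 2 elementary steps.

2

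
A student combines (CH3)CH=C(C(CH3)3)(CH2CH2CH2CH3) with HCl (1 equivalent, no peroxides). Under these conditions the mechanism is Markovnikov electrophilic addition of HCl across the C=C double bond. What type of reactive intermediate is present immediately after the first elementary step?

tertiary carbocation

Step 1: The π electrons of the C=C bond attack a proton of HCl; Markovnikov addition places the new C–H on the less-substituted alkene carbon, so the positive charge ends up on the more-substituted carbon — a tertiary carbocation. The H–Cl bond breaks heterolytically, releasing Cl⁻.
After step 1 the species present is a tertiary carbocation.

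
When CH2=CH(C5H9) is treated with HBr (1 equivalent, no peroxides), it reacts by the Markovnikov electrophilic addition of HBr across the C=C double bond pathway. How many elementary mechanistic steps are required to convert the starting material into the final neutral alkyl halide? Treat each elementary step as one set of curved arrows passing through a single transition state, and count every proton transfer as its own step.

Step 1: Protonation of the alkene by HBr: the π bond acts as the nucleophile and picks up H⁺, giving the more stable (Markovnikov) secondary carbocation. The H–Br bond breaks heterolytically, releasing Br⁻.
Step 2: Carbocation rearrangement: a 1,2-hydride shift from the adjacent cyclopentyl carbon converts the initially-formed secondary cation into the more stable tertiary cation.
Step 3: Nucleophilic attack by Br⁻ on the carbocation completes the addition, giving R–Br.
Total: 3 elementary steps.

3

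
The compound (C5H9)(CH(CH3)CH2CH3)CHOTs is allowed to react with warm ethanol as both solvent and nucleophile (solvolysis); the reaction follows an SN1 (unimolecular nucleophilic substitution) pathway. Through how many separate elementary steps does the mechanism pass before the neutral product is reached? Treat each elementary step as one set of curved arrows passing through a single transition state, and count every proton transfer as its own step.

Step 1: The C–O bond breaks with both electrons going to the tosylate; TsO⁻ leaves and a secondary carbocation remains.
Step 2: A hydride (H with its bonding pair) migrates from the adjacent cyclopentyl carbon to the cationic centre — a 1,2-hydride shift — upgrading the secondary cation to a tertiary one.
Step 3: CH3CH2OH donates an oxygen lone pair into the empty p orbital of the cation, giving a protonated ether (an oxonium ion).
Step 4: A second solvent molecule removes the proton on oxygen, giving the neutral ether product.
Total: 4 elementary steps.

4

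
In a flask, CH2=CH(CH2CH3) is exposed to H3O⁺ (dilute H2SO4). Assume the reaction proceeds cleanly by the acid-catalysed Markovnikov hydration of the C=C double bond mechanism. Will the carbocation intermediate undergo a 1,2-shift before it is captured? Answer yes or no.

no

The first-formed carbocation is secondary.
No single 1,2-shift to an adjacent carbon would produce a more-substituted cation than the one already present, so no rearrangement occurs.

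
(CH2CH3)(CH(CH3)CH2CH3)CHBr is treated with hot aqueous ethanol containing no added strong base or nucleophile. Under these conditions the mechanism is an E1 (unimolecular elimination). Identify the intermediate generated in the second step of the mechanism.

Step 1: Ionisation: the C–Br σ-bond cleaves heterolytically; both bonding electrons depart with Br⁻, leaving a secondary carbocation at the α-carbon.
Step 2: A 1,2-hydride shift from the adjacent sec-butyl carbon moves the positive charge from the secondary centre to an adjacent carbon, generating a more stable tertiary carbocation.
After step 2 the species present is a tertiary carbocation.

tertiary carbocation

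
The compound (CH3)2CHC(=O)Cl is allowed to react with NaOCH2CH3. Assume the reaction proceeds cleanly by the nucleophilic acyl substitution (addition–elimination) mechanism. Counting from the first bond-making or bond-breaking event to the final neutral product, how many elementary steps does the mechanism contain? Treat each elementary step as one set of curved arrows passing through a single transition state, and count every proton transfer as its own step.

Step 1: A lone pair on the O of CH3CH2O⁻ attacks the electrophilic acyl carbon; the π(C=O) electrons move onto oxygen, giving a tetrahedral intermediate.
Step 2: Collapse of the tetrahedral intermediate: the alkoxide oxygen pushes its lone pair back to re-form C=O while Cl⁻ leaves.
Total: 2 elementary steps.

2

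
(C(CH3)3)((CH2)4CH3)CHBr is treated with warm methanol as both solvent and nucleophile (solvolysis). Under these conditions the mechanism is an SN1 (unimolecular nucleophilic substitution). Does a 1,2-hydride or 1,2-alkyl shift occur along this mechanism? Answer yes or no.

The first-formed carbocation is secondary.
The adjacent tert-butyl carbon has no hydrogen but bears methyl groups; migration of one methyl with its bonding pair (a 1,2-methyl shift) places the charge on a tertiary centre.
Tertiary is more stable than secondary, so the shift occurs.

yes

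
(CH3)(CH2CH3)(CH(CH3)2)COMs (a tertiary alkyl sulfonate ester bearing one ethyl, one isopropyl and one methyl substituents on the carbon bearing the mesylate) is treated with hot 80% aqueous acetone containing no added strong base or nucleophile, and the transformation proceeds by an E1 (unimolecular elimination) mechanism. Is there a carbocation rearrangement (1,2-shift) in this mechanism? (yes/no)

The first-formed carbocation is tertiary.
No single 1,2-shift to an adjacent carbon would produce a more-substituted cation than the one already present, so no rearrangement occurs.

no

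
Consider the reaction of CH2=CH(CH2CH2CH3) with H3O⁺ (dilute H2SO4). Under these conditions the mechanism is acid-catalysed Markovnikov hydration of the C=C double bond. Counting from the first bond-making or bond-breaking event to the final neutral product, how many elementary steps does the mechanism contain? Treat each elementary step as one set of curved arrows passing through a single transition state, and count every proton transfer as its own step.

Step 1: The π electrons of the C=C bond attack a proton of H3O⁺; Markovnikov addition places the new C–H on the less-substituted alkene carbon, so the positive charge ends up on the more-substituted carbon — a secondary carbocation. H2O is released.
(No 1,2-shift: no single shift to an adjacent carbon would give a more stable cation.)
Step 2: Nucleophilic capture of the cation by H2O produces the protonated alcohol (an oxonium ion).
Step 3: H2O removes a proton from the oxonium oxygen, regenerating H3O⁺ and giving the neutral alcohol.
Total: 3 elementary steps.

3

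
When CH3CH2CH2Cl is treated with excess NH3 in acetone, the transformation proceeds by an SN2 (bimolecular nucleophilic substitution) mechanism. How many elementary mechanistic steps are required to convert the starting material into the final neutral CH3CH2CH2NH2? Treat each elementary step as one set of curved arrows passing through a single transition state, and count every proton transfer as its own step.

2

Step 1: A lone pair on the N of NH3 attacks the α-carbon from the back side while the C–Cl bond breaks; both bonding electrons leave with Cl⁻. The product of this concerted step is an alkylammonium ion.
Step 2: A second equivalent of NH3 removes a proton from the N, giving the neutral product.
Total: 2 elementary steps.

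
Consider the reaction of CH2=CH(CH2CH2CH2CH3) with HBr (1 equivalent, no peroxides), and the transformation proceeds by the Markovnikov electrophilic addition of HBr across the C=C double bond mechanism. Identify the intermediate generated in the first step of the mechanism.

Step 1: The π electrons of the C=C bond attack a proton of HBr; Markovnikov addition places the new C–H on the less-substituted alkene carbon, so the positive charge ends up on the more-substituted carbon — a secondary carbocation. The H–Br bond breaks heterolytically, releasing Br⁻.
After step 1 the species present is a secondary carbocation.

secondary carbocation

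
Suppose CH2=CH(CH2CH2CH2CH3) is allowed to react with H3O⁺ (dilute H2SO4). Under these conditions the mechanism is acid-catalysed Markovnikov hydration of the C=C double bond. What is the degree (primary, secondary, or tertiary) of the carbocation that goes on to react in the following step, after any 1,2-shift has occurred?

Step 1: The π electrons of the C=C bond attack a proton of H3O⁺; Markovnikov addition places the new C–H on the less-substituted alkene carbon, so the positive charge ends up on the more-substituted carbon — a secondary carbocation. H2O is released.
No single 1,2-shift to an adjacent carbon would give a more-substituted cation, so no rearrangement occurs.

secondary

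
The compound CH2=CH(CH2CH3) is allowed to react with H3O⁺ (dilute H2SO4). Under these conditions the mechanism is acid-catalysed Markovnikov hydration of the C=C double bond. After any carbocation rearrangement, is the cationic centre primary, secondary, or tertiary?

Step 1: Electrophilic addition begins with the π(C=C) electrons forming a bond to the proton of H3O⁺. Following Markovnikov's rule, the resulting cation is secondary. H2O is released.
No single 1,2-shift to an adjacent carbon would give a more-substituted cation, so no rearrangement occurs.

secondary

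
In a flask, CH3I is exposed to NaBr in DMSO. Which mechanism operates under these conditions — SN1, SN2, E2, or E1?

SN2

Conditions: a methyl substrate with a strong nucleophile in the polar aprotic solvent DMSO.
These conditions are the textbook signature of the SN2 pathway.
An unhindered substrate with a strong nucleophile in a polar aprotic solvent favours one-step backside displacement.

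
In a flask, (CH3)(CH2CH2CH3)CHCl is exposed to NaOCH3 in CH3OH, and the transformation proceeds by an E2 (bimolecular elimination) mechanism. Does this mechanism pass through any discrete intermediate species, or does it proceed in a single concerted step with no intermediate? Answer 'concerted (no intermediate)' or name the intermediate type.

The strong base CH3O⁻ removes a β-hydrogen; in the same concerted event the electrons of the breaking C–H bond form the new π(C=C) bond and the C–Cl σ-bond breaks, expelling Cl⁻. Anti-periplanar geometry; one transition state.
All bond changes occur in one transition state; no discrete intermediate is formed.

concerted (no intermediate)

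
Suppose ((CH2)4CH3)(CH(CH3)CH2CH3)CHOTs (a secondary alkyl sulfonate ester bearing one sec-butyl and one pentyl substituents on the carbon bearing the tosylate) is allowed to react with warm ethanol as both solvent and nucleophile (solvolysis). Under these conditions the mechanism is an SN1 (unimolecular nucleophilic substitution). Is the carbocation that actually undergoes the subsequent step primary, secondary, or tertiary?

Step 1: Ionisation: the C–O σ-bond cleaves heterolytically; both bonding electrons depart with TsO⁻, leaving a secondary carbocation at the α-carbon.
Step 2: A 1,2-hydride shift from the adjacent sec-butyl carbon moves the positive charge from the secondary centre to an adjacent carbon, generating a more stable tertiary carbocation.
The cation rearranges from secondary to tertiary via a 1,2-hydride shift from the adjacent sec-butyl carbon; the tertiary cation is what reacts next.

tertiary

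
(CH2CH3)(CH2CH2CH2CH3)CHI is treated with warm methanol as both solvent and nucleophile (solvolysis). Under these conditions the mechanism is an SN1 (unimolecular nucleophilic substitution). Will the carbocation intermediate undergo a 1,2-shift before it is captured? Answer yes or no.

no

The first-formed carbocation is secondary.
No single 1,2-shift to an adjacent carbon would produce a more-substituted cation than the one already present, so no rearrangement occurs.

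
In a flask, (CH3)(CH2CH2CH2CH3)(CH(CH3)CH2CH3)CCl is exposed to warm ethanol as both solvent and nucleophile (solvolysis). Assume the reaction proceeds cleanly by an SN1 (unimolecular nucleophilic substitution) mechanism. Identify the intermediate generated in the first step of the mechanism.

tertiary carbocation

Step 1: Unassisted departure of Cl⁻ (taking the C–Cl bonding pair) generates a tertiary carbocation.
After step 1 the species present is a tertiary carbocation.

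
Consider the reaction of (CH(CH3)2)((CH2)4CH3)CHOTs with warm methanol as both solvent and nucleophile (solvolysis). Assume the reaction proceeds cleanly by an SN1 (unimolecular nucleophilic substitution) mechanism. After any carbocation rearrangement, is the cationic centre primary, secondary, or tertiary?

Step 1: Unassisted departure of TsO⁻ (taking the C–O bonding pair) generates a secondary carbocation.
Step 2: Carbocation rearrangement: a 1,2-hydride shift from the adjacent isopropyl carbon converts the initially-formed secondary cation into the more stable tertiary cation.
The cation rearranges from secondary to tertiary via a 1,2-hydride shift from the adjacent isopropyl carbon; the tertiary cation is what reacts next.

tertiary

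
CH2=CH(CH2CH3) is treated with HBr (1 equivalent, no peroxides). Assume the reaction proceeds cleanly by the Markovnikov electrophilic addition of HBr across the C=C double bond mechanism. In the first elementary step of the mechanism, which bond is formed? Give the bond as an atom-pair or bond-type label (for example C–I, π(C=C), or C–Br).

C–H

Step 1: Electrophilic addition begins with the π(C=C) electrons forming a bond to the proton of HBr. Following Markovnikov's rule, the resulting cation is secondary. The H–Br bond breaks heterolytically, releasing Br⁻.
The bond formed in this step is the C–H bond.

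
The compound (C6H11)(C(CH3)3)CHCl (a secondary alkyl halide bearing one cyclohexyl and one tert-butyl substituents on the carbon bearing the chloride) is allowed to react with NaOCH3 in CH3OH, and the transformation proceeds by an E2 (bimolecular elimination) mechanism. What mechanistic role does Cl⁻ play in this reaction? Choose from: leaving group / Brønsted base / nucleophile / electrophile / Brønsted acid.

Step 1: The strong base CH3O⁻ removes a β-hydrogen; in the same concerted event the electrons of the breaking C–H bond form the new π(C=C) bond and the C–Cl σ-bond breaks, expelling Cl⁻. Anti-periplanar geometry; one transition state.
Cl⁻ departs with both electrons of the breaking σ-bond — that is the definition of a leaving group.

leaving group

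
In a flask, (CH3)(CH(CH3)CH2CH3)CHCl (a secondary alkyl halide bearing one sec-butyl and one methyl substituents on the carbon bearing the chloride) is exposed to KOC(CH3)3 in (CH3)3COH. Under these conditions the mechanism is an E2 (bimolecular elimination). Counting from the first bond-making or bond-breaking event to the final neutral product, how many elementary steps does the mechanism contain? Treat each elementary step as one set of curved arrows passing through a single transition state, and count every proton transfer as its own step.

Step 1: The strong base (CH3)3CO⁻ removes a β-hydrogen; in the same concerted event the electrons of the breaking C–H bond form the new π(C=C) bond and the C–Cl σ-bond breaks, expelling Cl⁻. Anti-periplanar geometry; one transition state.
Total: 1 elementary step.

1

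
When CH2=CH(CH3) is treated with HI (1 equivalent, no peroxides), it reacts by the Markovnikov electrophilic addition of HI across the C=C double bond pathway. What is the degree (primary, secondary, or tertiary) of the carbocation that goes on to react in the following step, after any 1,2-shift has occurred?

secondary

Step 1: Electrophilic addition begins with the π(C=C) electrons forming a bond to the proton of HI. Following Markovnikov's rule, the resulting cation is secondary. The H–I bond breaks heterolytically, releasing I⁻.
No single 1,2-shift to an adjacent carbon would give a more-substituted cation, so no rearrangement occurs.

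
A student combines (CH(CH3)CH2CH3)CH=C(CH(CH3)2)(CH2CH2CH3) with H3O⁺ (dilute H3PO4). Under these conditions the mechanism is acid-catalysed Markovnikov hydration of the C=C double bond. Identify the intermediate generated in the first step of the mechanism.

Step 1: Protonation of the alkene by H3O⁺: the π bond acts as the nucleophile and picks up H⁺, giving the more stable (Markovnikov) tertiary carbocation. H2O is released.
After step 1 the species present is a tertiary carbocation.

tertiary carbocation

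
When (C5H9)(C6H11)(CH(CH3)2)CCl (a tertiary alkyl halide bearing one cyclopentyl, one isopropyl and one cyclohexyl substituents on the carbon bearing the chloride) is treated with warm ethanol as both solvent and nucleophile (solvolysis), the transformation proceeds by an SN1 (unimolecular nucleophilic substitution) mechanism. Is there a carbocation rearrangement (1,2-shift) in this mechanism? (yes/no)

no

The first-formed carbocation is tertiary.
No single 1,2-shift to an adjacent carbon would produce a more-substituted cation than the one already present, so no rearrangement occurs.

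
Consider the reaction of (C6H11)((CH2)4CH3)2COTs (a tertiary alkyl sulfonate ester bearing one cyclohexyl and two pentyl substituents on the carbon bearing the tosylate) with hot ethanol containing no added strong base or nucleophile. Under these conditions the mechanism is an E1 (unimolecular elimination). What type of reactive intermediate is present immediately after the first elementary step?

Step 1: The C–O bond breaks with both electrons going to the tosylate; TsO⁻ leaves and a tertiary carbocation remains.
After step 1 the species present is a tertiary carbocation.

tertiary carbocation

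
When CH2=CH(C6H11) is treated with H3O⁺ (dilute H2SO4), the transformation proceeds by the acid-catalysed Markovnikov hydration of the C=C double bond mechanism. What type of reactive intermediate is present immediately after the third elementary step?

Step 1: Electrophilic addition begins with the π(C=C) electrons forming a bond to the proton of H3O⁺. Following Markovnikov's rule, the resulting cation is secondary. H2O is released.
Step 2: A hydride (H with its bonding pair) migrates from the adjacent cyclohexyl carbon to the cationic centre — a 1,2-hydride shift — upgrading the secondary cation to a tertiary one.
Step 3: Water acts as the nucleophile: an oxygen lone pair bonds to the cationic carbon, giving an oxonium-ion intermediate.
After step 3 the species present is an oxonium ion.

oxonium ion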